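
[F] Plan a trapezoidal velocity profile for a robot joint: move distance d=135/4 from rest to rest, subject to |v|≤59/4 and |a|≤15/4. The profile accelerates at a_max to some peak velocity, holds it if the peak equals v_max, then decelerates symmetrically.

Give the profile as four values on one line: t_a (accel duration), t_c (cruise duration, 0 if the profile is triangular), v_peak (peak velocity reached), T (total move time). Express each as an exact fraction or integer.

v_max²/a_max = (59/4)²/(15/4) = 3481/60
135/4 < 3481/60 so t_c = 0
v_peak = √(135/4·15/4) = √(2025/16) = 45/4
t_a = (45/4)/(15/4) = 3; t_c = 0
T = 2·3 = 6

t_a=3 t_c=0 v_peak=45/4 T=6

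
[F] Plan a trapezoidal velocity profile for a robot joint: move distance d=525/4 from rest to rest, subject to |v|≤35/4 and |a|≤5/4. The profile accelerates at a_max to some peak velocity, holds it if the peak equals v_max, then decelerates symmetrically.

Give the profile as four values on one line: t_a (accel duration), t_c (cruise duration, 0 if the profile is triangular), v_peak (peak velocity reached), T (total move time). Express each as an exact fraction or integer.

(v_max)²/a_max = (35/4)²/(5/4) = 245/4
525/4 ≥ 245/4 → trapezoidal
t_a = (35/4)/(5/4) = 7; v_peak = 35/4
d_cruise = 525/4 − 245/4 = 70; t_c = 70/(35/4) = 8
T = 2·7 + 8 = 22

t_a=7 t_c=8 v_peak=35/4 T=22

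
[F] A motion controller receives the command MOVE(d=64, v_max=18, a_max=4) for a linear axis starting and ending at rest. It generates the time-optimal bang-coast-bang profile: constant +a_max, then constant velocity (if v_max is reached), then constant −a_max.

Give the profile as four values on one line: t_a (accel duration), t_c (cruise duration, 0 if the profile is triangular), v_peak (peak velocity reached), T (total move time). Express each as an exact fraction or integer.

t_a=4 t_c=0 v_peak=16 T=8

vₘ²/aₘ = 18²/4 = 81
64 < 81 ⇒ no cruise
v_peak = √(64·4) = √256 = 16
t_a = 16/4 = 4; t_c = 0
T = 2·4 = 8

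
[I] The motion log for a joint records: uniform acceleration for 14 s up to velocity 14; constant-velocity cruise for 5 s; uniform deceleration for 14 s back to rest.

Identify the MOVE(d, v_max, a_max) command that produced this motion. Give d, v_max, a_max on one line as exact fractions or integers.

a_max = 14/14 = 1
d_a = ½·14·14 = 98; d_c = 14·5 = 70
d = 2·98 + 70 = 266
t_c = 5 > 0 ⇒ limit active, v_max = 14

d=266 v_max=14 a_max=1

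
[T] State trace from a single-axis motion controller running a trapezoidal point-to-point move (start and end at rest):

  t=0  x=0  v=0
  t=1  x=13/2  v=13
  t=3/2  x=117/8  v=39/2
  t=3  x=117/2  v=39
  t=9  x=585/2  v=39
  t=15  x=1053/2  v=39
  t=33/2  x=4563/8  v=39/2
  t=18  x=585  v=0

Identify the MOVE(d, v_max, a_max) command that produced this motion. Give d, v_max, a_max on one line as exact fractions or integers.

final state: t=18, x=585, v=0 → d = 585
a_max = (13−0)/(1−0) = 13
max v = 39 over t∈[3,15] → v_max = 39
check: 39·(3+12) = 585 ✓

d=585 v_max=39 a_max=13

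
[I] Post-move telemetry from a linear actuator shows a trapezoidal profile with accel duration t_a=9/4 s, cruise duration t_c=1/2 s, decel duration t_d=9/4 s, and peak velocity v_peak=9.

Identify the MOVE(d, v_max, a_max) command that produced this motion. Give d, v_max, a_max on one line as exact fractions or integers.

a_max = 9/(9/4) = 4
d_a = ½·9·9/4 = 81/8; d_c = 9·1/2 = 9/2
d = 2·81/8 + 9/2 = 99/4
t_c = 1/2 > 0 so v_max = 9

d=99/4 v_max=9 a_max=4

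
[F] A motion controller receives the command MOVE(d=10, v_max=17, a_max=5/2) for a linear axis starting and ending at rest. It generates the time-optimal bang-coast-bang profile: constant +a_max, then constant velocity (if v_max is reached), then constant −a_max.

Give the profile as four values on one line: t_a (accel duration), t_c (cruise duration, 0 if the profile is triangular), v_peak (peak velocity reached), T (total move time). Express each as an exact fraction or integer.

(v_max)²/a_max = 17²/(5/2) = 578/5
10 < 578/5 so t_c = 0
v_peak = √(10·5/2) = √25 = 5
t_a = 5/(5/2) = 2; t_c = 0
T = 2·2 = 4

t_a=2 t_c=0 v_peak=5 T=4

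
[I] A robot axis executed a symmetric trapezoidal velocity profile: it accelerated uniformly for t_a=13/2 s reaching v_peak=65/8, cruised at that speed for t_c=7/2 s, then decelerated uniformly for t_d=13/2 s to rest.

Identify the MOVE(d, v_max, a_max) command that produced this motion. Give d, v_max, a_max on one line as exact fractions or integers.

a_max = (65/8)/(13/2) = 5/4
d_a = ½·65/8·13/2 = 845/32; d_c = 65/8·7/2 = 455/16
d = 2·845/32 + 455/16 = 325/4
t_c = 7/2 > 0 so v_max = 65/8

d=325/4 v_max=65/8 a_max=5/4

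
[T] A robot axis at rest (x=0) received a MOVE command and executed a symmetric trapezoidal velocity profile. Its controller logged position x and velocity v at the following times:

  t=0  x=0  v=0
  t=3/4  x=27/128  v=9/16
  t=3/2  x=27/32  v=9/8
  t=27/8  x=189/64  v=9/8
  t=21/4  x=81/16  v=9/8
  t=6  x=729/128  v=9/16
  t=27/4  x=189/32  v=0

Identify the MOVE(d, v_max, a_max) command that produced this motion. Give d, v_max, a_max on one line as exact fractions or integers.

d=189/32 v_max=9/8 a_max=3/4

final state: t=27/4, x=189/32, v=0 → d = 189/32
a_max = (9/16−0)/(3/4−0) = 3/4
max v = 9/8 over t∈[3/2,21/4] → v_max = 9/8
check: 9/8·(3/2+15/4) = 189/32 ✓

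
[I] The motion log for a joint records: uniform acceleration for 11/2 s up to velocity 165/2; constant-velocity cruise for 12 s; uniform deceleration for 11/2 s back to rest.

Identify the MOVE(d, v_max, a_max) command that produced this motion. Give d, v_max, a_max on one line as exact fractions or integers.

d=5775/4 v_max=165/2 a_max=15

a_max = (165/2)/(11/2) = 15
d_a = ½·165/2·11/2 = 1815/8; d_c = 165/2·12 = 990
d = 2·1815/8 + 990 = 5775/4
t_c = 12 > 0 ⇒ limit active, v_max = 165/2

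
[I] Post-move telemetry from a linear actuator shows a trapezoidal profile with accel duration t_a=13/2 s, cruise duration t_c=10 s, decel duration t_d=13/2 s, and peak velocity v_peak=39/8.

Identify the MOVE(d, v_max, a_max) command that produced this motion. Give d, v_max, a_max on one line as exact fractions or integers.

a_max = (39/8)/(13/2) = 3/4
d_a = ½·39/8·13/2 = 507/32; d_c = 39/8·10 = 195/4
d = 2·507/32 + 195/4 = 1287/16
t_c = 10 > 0 ⇒ limit active, v_max = 39/8

d=1287/16 v_max=39/8 a_max=3/4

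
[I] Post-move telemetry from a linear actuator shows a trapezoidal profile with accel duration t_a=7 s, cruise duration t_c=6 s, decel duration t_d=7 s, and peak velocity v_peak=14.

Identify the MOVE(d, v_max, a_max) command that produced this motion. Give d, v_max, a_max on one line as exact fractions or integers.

a_max = 14/7 = 2
d_a = ½·14·7 = 49; d_c = 14·6 = 84
d = 2·49 + 84 = 182
t_c = 6 > 0 → v_max = v_peak = 14

d=182 v_max=14 a_max=2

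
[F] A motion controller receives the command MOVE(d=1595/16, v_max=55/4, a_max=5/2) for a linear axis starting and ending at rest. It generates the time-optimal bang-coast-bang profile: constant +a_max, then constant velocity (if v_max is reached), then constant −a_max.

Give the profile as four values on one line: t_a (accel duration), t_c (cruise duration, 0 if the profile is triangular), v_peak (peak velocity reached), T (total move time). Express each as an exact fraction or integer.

t_a=11/2 t_c=7/4 v_peak=55/4 T=51/4

v_max²/a_max = (55/4)²/(5/2) = 605/8
1595/16 ≥ 605/8 so v_max reached
t_a = (55/4)/(5/2) = 11/2; v_peak = 55/4
d_cruise = 1595/16 − 605/8 = 385/16; t_c = (385/16)/(55/4) = 7/4
T = 2·11/2 + 7/4 = 51/4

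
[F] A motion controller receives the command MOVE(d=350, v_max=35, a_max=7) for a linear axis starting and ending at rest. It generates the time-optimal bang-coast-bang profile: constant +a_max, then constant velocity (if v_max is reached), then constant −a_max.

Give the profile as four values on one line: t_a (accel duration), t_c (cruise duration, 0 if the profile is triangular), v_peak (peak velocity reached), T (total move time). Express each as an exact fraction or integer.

t_a=5 t_c=5 v_peak=35 T=15

(v_max)²/a_max = 35²/7 = 175
350 ≥ 175 so v_max reached
t_a = 35/7 = 5; v_peak = 35
d_cruise = 350 − 175 = 175; t_c = 175/35 = 5
T = 2·5 + 5 = 15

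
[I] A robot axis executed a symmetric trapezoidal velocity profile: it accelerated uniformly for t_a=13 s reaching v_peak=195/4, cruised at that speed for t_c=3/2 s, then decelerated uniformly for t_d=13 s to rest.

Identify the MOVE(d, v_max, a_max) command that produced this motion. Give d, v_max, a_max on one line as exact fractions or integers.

a_max = (195/4)/13 = 15/4
d_a = ½·195/4·13 = 2535/8; d_c = 195/4·3/2 = 585/8
d = 2·2535/8 + 585/8 = 5655/8
t_c = 3/2 > 0 ⇒ limit active, v_max = 195/4

d=5655/8 v_max=195/4 a_max=15/4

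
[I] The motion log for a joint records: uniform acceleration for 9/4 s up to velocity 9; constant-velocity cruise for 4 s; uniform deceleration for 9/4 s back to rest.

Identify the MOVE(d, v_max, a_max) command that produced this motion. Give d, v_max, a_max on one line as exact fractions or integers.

a_max = 9/(9/4) = 4
d_a = ½·9·9/4 = 81/8; d_c = 9·4 = 36
d = 2·81/8 + 36 = 225/4
t_c = 4 > 0 ⇒ limit active, v_max = 9

d=225/4 v_max=9 a_max=4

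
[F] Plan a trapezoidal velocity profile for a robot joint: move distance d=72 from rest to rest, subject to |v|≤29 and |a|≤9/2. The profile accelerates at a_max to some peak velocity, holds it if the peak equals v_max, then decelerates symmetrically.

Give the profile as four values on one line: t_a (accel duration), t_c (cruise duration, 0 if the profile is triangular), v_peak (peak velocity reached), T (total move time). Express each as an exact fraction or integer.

t_a=4 t_c=0 v_peak=18 T=8

v_max²/a_max = 29²/(9/2) = 1682/9
72 < 1682/9 so t_c = 0
v_peak = √(72·9/2) = √324 = 18
t_a = 18/(9/2) = 4; t_c = 0
T = 2·4 = 8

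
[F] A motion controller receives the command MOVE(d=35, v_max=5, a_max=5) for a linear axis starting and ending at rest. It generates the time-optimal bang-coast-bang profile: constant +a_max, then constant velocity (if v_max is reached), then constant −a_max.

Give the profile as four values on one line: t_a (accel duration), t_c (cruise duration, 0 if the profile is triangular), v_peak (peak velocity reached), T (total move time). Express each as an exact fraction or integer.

t_a=1 t_c=6 v_peak=5 T=8

(v_max)²/a_max = 5²/5 = 5
35 ≥ 5 ⇒ cruise phase
t_a = 5/5 = 1; v_peak = 5
d_cruise = 35 − 5 = 30; t_c = 30/5 = 6
T = 2·1 + 6 = 8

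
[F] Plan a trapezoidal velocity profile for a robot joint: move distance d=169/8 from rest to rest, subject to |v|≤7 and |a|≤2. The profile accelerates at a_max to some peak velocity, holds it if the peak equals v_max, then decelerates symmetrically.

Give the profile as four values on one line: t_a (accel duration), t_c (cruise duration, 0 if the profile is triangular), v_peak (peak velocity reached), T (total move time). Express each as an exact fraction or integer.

(v_max)²/a_max = 7²/2 = 49/2
169/8 < 49/2 so t_c = 0
v_peak = √(169/8·2) = √(169/4) = 13/2
t_a = (13/2)/2 = 13/4; t_c = 0
T = 2·13/4 = 13/2

t_a=13/4 t_c=0 v_peak=13/2 T=13/2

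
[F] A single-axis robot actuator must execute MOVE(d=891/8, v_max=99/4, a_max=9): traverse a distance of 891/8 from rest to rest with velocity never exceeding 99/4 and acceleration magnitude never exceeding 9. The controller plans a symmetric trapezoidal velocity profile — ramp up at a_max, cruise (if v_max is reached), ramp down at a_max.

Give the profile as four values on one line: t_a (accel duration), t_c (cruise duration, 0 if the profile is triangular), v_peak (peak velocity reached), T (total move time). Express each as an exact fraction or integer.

(v_max)²/a_max = (99/4)²/9 = 1089/16
891/8 ≥ 1089/16 ⇒ cruise phase
t_a = (99/4)/9 = 11/4; v_peak = 99/4
d_cruise = 891/8 − 1089/16 = 693/16; t_c = (693/16)/(99/4) = 7/4
T = 2·11/4 + 7/4 = 29/4

t_a=11/4 t_c=7/4 v_peak=99/4 T=29/4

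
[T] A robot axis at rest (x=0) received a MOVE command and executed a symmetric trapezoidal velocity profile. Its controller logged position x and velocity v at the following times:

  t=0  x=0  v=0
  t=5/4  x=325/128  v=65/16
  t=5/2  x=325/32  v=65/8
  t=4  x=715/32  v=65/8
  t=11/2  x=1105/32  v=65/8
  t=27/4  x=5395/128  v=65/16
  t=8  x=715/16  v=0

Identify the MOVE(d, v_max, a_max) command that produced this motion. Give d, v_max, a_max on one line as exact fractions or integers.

final state: t=8, x=715/16, v=0 → d = 715/16
a_max = (65/16−0)/(5/4−0) = 13/4
max v = 65/8 over t∈[5/2,11/2] → v_max = 65/8
check: 65/8·(5/2+3) = 715/16 ✓

d=715/16 v_max=65/8 a_max=13/4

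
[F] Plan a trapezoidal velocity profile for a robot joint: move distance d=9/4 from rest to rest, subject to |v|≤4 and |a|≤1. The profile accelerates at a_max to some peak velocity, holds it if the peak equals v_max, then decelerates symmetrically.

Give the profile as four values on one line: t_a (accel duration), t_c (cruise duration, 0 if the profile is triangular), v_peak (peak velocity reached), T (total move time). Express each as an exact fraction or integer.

t_a=3/2 t_c=0 v_peak=3/2 T=3

vₘ²/aₘ = 4²/1 = 16
9/4 < 16 ⇒ no cruise
v_peak = √(9/4·1) = √(9/4) = 3/2
t_a = (3/2)/1 = 3/2; t_c = 0
T = 2·3/2 = 3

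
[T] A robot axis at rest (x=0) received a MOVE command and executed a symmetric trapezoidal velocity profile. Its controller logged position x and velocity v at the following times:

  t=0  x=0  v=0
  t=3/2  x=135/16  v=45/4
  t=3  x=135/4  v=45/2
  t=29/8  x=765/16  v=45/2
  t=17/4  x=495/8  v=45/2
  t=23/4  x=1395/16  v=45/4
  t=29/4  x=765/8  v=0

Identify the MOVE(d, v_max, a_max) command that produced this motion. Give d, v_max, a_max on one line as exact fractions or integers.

d=765/8 v_max=45/2 a_max=15/2

final state: t=29/4, x=765/8, v=0 → d = 765/8
a_max = (45/4−0)/(3/2−0) = 15/2
max v = 45/2 over t∈[3,17/4] → v_max = 45/2
check: 45/2·(3+5/4) = 765/8 ✓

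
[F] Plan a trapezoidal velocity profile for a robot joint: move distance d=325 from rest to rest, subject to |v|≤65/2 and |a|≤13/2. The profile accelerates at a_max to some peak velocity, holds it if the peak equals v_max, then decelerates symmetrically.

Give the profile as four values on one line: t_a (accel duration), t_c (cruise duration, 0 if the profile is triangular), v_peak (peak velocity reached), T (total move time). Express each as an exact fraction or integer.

t_a=5 t_c=5 v_peak=65/2 T=15

v_max²/a_max = (65/2)²/(13/2) = 325/2
325 ≥ 325/2 so v_max reached
t_a = (65/2)/(13/2) = 5; v_peak = 65/2
d_cruise = 325 − 325/2 = 325/2; t_c = (325/2)/(65/2) = 5
T = 2·5 + 5 = 15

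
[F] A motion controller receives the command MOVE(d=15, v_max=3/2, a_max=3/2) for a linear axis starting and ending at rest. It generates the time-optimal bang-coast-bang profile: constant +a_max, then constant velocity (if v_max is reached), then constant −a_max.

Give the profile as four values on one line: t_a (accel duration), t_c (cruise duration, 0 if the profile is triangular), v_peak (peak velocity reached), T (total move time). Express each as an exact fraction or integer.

(v_max)²/a_max = (3/2)²/(3/2) = 3/2
15 ≥ 3/2 ⇒ cruise phase
t_a = (3/2)/(3/2) = 1; v_peak = 3/2
d_cruise = 15 − 3/2 = 27/2; t_c = (27/2)/(3/2) = 9
T = 2·1 + 9 = 11

t_a=1 t_c=9 v_peak=3/2 T=11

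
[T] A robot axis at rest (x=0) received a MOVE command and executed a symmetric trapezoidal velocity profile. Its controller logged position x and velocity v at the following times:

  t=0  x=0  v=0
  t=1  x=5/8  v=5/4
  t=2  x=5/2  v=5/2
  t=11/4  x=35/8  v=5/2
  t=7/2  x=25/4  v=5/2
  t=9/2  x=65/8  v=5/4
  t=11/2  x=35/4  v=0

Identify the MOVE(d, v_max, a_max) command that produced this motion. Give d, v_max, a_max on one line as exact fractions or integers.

d=35/4 v_max=5/2 a_max=5/4

final state: t=11/2, x=35/4, v=0 → d = 35/4
a_max = (5/4−0)/(1−0) = 5/4
max v = 5/2 over t∈[2,7/2] → v_max = 5/2
check: 5/2·(2+3/2) = 35/4 ✓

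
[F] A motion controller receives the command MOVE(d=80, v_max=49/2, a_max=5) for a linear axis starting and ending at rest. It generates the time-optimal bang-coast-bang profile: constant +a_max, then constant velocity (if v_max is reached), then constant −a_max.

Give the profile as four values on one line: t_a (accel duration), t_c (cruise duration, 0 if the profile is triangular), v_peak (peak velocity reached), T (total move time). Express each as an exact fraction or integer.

t_a=4 t_c=0 v_peak=20 T=8

(v_max)²/a_max = (49/2)²/5 = 2401/20
80 < 2401/20 → triangular
v_peak = √(80·5) = √400 = 20
t_a = 20/5 = 4; t_c = 0
T = 2·4 = 8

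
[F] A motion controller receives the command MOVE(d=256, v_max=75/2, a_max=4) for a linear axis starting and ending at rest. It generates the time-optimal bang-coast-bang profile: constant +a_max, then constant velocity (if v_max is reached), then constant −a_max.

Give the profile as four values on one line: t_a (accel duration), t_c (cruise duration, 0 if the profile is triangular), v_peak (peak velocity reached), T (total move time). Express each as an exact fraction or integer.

vₘ²/aₘ = (75/2)²/4 = 5625/16
256 < 5625/16 → triangular
v_peak = √(256·4) = √1024 = 32
t_a = 32/4 = 8; t_c = 0
T = 2·8 = 16

t_a=8 t_c=0 v_peak=32 T=16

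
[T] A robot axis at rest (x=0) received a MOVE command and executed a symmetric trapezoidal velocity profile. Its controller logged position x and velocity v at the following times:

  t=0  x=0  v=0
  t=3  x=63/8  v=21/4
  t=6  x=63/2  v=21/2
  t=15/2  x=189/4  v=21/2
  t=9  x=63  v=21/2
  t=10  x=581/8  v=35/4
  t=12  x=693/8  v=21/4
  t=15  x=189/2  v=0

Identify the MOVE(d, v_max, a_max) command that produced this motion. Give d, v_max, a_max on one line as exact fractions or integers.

d=189/2 v_max=21/2 a_max=7/4

final state: t=15, x=189/2, v=0 → d = 189/2
a_max = (21/4−0)/(3−0) = 7/4
max v = 21/2 over t∈[6,9] → v_max = 21/2
check: 21/2·(6+3) = 189/2 ✓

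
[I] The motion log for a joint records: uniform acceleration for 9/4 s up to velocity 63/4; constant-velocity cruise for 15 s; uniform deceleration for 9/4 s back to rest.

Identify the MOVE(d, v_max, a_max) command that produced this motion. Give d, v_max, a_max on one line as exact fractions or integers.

d=4347/16 v_max=63/4 a_max=7

a_max = (63/4)/(9/4) = 7
d_a = ½·63/4·9/4 = 567/32; d_c = 63/4·15 = 945/4
d = 2·567/32 + 945/4 = 4347/16
t_c = 15 > 0 → v_max = v_peak = 63/4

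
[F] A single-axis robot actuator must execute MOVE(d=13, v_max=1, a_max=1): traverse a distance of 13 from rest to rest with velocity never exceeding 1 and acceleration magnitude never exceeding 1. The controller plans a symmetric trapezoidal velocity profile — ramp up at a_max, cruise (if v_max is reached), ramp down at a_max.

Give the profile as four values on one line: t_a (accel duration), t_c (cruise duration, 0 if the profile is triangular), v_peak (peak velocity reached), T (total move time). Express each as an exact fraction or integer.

v_max²/a_max = 1²/1 = 1
13 ≥ 1 so v_max reached
t_a = 1/1 = 1; v_peak = 1
d_cruise = 13 − 1 = 12; t_c = 12/1 = 12
T = 2·1 + 12 = 14

t_a=1 t_c=12 v_peak=1 T=14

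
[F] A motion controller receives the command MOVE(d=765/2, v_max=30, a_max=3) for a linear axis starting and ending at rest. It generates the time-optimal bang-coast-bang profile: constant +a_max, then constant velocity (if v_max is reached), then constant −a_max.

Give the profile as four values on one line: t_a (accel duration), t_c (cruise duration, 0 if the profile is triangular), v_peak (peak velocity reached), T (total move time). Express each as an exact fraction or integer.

t_a=10 t_c=11/4 v_peak=30 T=91/4

vₘ²/aₘ = 30²/3 = 300
765/2 ≥ 300 so v_max reached
t_a = 30/3 = 10; v_peak = 30
d_cruise = 765/2 − 300 = 165/2; t_c = (165/2)/30 = 11/4
T = 2·10 + 11/4 = 91/4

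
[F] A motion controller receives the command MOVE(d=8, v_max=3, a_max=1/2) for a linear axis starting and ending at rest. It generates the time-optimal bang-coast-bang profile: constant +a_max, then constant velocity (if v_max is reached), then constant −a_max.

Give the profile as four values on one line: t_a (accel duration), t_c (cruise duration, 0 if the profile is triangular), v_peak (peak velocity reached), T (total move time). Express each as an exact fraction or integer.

v_max²/a_max = 3²/(1/2) = 18
8 < 18 ⇒ no cruise
v_peak = √(8·1/2) = √4 = 2
t_a = 2/(1/2) = 4; t_c = 0
T = 2·4 = 8

t_a=4 t_c=0 v_peak=2 T=8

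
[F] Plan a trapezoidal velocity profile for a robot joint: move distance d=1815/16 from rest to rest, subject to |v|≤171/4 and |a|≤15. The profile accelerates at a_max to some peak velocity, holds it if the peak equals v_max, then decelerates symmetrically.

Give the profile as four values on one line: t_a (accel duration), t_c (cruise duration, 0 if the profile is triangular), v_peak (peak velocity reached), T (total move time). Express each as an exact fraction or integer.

(v_max)²/a_max = (171/4)²/15 = 9747/80
1815/16 < 9747/80 so t_c = 0
v_peak = √(1815/16·15) = √(27225/16) = 165/4
t_a = (165/4)/15 = 11/4; t_c = 0
T = 2·11/4 = 11/2

t_a=11/4 t_c=0 v_peak=165/4 T=11/2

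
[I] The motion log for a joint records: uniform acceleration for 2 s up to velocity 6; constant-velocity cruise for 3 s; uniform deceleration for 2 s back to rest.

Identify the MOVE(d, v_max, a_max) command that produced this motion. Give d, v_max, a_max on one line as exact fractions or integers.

d=30 v_max=6 a_max=3

a_max = 6/2 = 3
d_a = ½·6·2 = 6; d_c = 6·3 = 18
d = 2·6 + 18 = 30
t_c = 3 > 0 so v_max = 6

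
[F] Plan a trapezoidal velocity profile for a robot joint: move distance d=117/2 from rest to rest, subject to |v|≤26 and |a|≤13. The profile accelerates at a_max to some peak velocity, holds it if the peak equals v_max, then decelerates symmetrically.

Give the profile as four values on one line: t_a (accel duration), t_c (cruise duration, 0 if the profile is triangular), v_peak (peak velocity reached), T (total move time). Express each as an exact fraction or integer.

v_max²/a_max = 26²/13 = 52
117/2 ≥ 52 so v_max reached
t_a = 26/13 = 2; v_peak = 26
d_cruise = 117/2 − 52 = 13/2; t_c = (13/2)/26 = 1/4
T = 2·2 + 1/4 = 17/4

t_a=2 t_c=1/4 v_peak=26 T=17/4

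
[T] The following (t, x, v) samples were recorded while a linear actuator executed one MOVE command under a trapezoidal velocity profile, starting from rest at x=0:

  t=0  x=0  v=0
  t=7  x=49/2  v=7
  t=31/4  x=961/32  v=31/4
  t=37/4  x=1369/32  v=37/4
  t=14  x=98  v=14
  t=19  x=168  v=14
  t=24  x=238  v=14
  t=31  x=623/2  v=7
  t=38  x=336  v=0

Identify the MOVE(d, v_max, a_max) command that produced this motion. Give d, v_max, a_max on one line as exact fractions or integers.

d=336 v_max=14 a_max=1

final state: t=38, x=336, v=0 → d = 336
a_max = (7−0)/(7−0) = 1
max v = 14 over t∈[14,24] → v_max = 14
check: 14·(14+10) = 336 ✓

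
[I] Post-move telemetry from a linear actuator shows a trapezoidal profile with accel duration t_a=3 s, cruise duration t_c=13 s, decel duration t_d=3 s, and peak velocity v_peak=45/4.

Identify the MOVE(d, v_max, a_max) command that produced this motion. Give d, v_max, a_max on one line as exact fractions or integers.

a_max = (45/4)/3 = 15/4
d_a = ½·45/4·3 = 135/8; d_c = 45/4·13 = 585/4
d = 2·135/8 + 585/4 = 180
t_c = 13 > 0 so v_max = 45/4

d=180 v_max=45/4 a_max=15/4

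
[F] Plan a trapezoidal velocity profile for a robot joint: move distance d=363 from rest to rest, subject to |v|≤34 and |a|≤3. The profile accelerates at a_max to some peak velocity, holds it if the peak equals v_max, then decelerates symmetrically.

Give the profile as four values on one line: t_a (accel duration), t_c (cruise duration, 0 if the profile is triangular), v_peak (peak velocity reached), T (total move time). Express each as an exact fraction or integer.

t_a=11 t_c=0 v_peak=33 T=22

v_max²/a_max = 34²/3 = 1156/3
363 < 1156/3 → triangular
v_peak = √(363·3) = √1089 = 33
t_a = 33/3 = 11; t_c = 0
T = 2·11 = 22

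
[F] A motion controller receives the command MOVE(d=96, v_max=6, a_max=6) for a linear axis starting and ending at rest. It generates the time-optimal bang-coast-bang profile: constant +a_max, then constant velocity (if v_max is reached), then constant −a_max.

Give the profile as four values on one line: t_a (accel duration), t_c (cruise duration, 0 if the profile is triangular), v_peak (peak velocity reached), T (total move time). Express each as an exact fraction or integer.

t_a=1 t_c=15 v_peak=6 T=17

vₘ²/aₘ = 6²/6 = 6
96 ≥ 6 ⇒ cruise phase
t_a = 6/6 = 1; v_peak = 6
d_cruise = 96 − 6 = 90; t_c = 90/6 = 15
T = 2·1 + 15 = 17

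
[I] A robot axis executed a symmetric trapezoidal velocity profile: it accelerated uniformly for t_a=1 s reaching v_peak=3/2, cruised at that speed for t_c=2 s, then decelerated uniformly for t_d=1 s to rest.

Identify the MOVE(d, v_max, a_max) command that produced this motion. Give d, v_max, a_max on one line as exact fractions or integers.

d=9/2 v_max=3/2 a_max=3/2

a_max = (3/2)/1 = 3/2
d_a = ½·3/2·1 = 3/4; d_c = 3/2·2 = 3
d = 2·3/4 + 3 = 9/2
t_c = 2 > 0 ⇒ limit active, v_max = 3/2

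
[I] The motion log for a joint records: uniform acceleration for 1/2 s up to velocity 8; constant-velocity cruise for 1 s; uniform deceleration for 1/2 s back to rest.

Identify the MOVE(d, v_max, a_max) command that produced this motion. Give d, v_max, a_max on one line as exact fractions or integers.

a_max = 8/(1/2) = 16
d_a = ½·8·1/2 = 2; d_c = 8·1 = 8
d = 2·2 + 8 = 12
t_c = 1 > 0 so v_max = 8

d=12 v_max=8 a_max=16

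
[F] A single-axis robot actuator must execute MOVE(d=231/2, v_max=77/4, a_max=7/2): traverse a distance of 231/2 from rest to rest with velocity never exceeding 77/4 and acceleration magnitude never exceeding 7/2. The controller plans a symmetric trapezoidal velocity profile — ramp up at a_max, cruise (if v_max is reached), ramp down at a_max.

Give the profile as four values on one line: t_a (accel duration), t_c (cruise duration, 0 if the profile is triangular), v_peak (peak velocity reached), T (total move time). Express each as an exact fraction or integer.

vₘ²/aₘ = (77/4)²/(7/2) = 847/8
231/2 ≥ 847/8 → trapezoidal
t_a = (77/4)/(7/2) = 11/2; v_peak = 77/4
d_cruise = 231/2 − 847/8 = 77/8; t_c = (77/8)/(77/4) = 1/2
T = 2·11/2 + 1/2 = 23/2

t_a=11/2 t_c=1/2 v_peak=77/4 T=23/2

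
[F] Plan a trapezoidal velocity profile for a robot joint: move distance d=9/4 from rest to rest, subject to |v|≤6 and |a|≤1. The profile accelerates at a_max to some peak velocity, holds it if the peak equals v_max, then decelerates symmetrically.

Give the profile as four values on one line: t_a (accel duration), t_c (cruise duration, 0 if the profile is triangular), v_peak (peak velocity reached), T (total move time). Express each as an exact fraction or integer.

t_a=3/2 t_c=0 v_peak=3/2 T=3

v_max²/a_max = 6²/1 = 36
9/4 < 36 → triangular
v_peak = √(9/4·1) = √(9/4) = 3/2
t_a = (3/2)/1 = 3/2; t_c = 0
T = 2·3/2 = 3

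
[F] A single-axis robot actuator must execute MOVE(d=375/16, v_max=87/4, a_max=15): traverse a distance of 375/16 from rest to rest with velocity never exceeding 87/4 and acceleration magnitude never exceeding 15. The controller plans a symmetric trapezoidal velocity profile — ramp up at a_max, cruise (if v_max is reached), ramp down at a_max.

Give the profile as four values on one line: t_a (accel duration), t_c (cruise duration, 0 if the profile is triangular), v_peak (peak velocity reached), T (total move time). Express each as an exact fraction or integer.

t_a=5/4 t_c=0 v_peak=75/4 T=5/2

(v_max)²/a_max = (87/4)²/15 = 2523/80
375/16 < 2523/80 → triangular
v_peak = √(375/16·15) = √(5625/16) = 75/4
t_a = (75/4)/15 = 5/4; t_c = 0
T = 2·5/4 = 5/2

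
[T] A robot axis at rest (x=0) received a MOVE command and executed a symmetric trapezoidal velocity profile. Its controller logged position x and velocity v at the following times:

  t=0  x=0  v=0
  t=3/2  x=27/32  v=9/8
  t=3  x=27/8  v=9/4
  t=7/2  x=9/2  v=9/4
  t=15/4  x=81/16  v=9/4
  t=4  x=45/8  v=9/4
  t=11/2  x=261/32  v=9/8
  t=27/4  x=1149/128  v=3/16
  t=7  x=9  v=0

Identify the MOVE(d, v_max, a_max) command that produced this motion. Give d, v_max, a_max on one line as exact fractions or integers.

d=9 v_max=9/4 a_max=3/4

final state: t=7, x=9, v=0 → d = 9
a_max = (9/8−0)/(3/2−0) = 3/4
max v = 9/4 over t∈[3,4] → v_max = 9/4
check: 9/4·(3+1) = 9 ✓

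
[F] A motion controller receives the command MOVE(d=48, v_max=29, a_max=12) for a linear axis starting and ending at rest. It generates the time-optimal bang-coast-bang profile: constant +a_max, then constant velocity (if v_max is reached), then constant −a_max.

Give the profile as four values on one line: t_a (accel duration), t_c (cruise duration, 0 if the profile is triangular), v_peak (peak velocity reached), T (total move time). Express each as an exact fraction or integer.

t_a=2 t_c=0 v_peak=24 T=4

(v_max)²/a_max = 29²/12 = 841/12
48 < 841/12 → triangular
v_peak = √(48·12) = √576 = 24
t_a = 24/12 = 2; t_c = 0
T = 2·2 = 4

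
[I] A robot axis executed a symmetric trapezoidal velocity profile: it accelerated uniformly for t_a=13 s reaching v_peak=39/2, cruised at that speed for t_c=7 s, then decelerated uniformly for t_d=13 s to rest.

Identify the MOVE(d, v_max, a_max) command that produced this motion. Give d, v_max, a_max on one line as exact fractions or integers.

a_max = (39/2)/13 = 3/2
d_a = ½·39/2·13 = 507/4; d_c = 39/2·7 = 273/2
d = 2·507/4 + 273/2 = 390
t_c = 7 > 0 ⇒ limit active, v_max = 39/2

d=390 v_max=39/2 a_max=3/2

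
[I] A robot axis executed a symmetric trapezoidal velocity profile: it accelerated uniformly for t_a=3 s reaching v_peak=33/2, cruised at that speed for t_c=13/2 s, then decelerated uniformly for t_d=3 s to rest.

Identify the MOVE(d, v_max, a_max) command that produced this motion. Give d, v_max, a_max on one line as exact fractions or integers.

d=627/4 v_max=33/2 a_max=11/2

a_max = (33/2)/3 = 11/2
d_a = ½·33/2·3 = 99/4; d_c = 33/2·13/2 = 429/4
d = 2·99/4 + 429/4 = 627/4
t_c = 13/2 > 0 → v_max = v_peak = 33/2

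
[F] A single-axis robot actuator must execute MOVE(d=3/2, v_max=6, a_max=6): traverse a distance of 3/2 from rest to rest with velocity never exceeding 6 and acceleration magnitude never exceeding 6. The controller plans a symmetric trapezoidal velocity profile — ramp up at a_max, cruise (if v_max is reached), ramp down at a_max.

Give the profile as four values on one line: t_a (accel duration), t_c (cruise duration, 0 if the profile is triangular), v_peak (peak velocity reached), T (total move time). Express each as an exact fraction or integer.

t_a=1/2 t_c=0 v_peak=3 T=1

v_max²/a_max = 6²/6 = 6
3/2 < 6 ⇒ no cruise
v_peak = √(3/2·6) = √9 = 3
t_a = 3/6 = 1/2; t_c = 0
T = 2·1/2 = 1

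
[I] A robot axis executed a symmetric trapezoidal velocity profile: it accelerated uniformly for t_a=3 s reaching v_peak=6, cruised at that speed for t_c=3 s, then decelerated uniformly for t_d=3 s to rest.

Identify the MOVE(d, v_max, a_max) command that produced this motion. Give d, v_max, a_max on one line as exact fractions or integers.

d=36 v_max=6 a_max=2

a_max = 6/3 = 2
d_a = ½·6·3 = 9; d_c = 6·3 = 18
d = 2·9 + 18 = 36
t_c = 3 > 0 so v_max = 6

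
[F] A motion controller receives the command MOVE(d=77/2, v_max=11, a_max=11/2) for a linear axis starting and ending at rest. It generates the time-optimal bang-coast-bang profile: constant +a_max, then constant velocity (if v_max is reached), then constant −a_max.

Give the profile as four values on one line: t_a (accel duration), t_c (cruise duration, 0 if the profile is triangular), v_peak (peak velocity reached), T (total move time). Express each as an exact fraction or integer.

t_a=2 t_c=3/2 v_peak=11 T=11/2

v_max²/a_max = 11²/(11/2) = 22
77/2 ≥ 22 so v_max reached
t_a = 11/(11/2) = 2; v_peak = 11
d_cruise = 77/2 − 22 = 33/2; t_c = (33/2)/11 = 3/2
T = 2·2 + 3/2 = 11/2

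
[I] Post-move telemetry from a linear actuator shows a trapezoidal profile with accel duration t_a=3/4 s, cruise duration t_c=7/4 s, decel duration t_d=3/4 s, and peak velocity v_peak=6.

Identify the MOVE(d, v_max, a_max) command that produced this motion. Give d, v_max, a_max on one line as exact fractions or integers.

a_max = 6/(3/4) = 8
d_a = ½·6·3/4 = 9/4; d_c = 6·7/4 = 21/2
d = 2·9/4 + 21/2 = 15
t_c = 7/4 > 0 so v_max = 6

d=15 v_max=6 a_max=8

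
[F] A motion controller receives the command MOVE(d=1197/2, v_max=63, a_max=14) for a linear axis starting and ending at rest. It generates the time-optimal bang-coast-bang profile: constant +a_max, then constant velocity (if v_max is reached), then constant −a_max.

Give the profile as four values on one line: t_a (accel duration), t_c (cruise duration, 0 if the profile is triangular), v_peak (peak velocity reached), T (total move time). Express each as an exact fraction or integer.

t_a=9/2 t_c=5 v_peak=63 T=14

v_max²/a_max = 63²/14 = 567/2
1197/2 ≥ 567/2 so v_max reached
t_a = 63/14 = 9/2; v_peak = 63
d_cruise = 1197/2 − 567/2 = 315; t_c = 315/63 = 5
T = 2·9/2 + 5 = 14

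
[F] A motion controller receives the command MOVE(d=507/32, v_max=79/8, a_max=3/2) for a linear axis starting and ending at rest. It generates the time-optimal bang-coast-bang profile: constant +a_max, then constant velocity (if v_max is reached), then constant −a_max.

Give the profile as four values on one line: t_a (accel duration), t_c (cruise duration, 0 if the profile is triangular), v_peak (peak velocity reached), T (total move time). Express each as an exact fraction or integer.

t_a=13/4 t_c=0 v_peak=39/8 T=13/2

vₘ²/aₘ = (79/8)²/(3/2) = 6241/96
507/32 < 6241/96 so t_c = 0
v_peak = √(507/32·3/2) = √(1521/64) = 39/8
t_a = (39/8)/(3/2) = 13/4; t_c = 0
T = 2·13/4 = 13/2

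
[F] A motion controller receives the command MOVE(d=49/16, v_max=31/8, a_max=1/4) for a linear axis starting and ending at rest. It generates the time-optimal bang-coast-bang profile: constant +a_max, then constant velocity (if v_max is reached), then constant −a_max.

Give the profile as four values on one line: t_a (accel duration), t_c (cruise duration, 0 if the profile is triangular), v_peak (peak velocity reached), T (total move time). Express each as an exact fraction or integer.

vₘ²/aₘ = (31/8)²/(1/4) = 961/16
49/16 < 961/16 ⇒ no cruise
v_peak = √(49/16·1/4) = √(49/64) = 7/8
t_a = (7/8)/(1/4) = 7/2; t_c = 0
T = 2·7/2 = 7

t_a=7/2 t_c=0 v_peak=7/8 T=7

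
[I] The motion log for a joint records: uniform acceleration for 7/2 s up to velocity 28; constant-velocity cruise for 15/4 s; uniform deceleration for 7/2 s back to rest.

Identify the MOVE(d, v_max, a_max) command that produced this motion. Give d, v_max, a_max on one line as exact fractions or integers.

a_max = 28/(7/2) = 8
d_a = ½·28·7/2 = 49; d_c = 28·15/4 = 105
d = 2·49 + 105 = 203
t_c = 15/4 > 0 → v_max = v_peak = 28

d=203 v_max=28 a_max=8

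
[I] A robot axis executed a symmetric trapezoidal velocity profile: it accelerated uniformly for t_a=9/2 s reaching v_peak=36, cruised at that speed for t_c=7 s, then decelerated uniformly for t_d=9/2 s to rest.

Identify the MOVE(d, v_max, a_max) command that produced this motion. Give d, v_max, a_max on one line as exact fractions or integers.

a_max = 36/(9/2) = 8
d_a = ½·36·9/2 = 81; d_c = 36·7 = 252
d = 2·81 + 252 = 414
t_c = 7 > 0 so v_max = 36

d=414 v_max=36 a_max=8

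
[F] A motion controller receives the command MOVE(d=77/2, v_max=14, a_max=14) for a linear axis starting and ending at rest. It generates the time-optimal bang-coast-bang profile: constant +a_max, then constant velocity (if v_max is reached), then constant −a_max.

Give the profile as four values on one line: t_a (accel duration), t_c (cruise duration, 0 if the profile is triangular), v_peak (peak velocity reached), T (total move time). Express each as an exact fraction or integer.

vₘ²/aₘ = 14²/14 = 14
77/2 ≥ 14 so v_max reached
t_a = 14/14 = 1; v_peak = 14
d_cruise = 77/2 − 14 = 49/2; t_c = (49/2)/14 = 7/4
T = 2·1 + 7/4 = 15/4

t_a=1 t_c=7/4 v_peak=14 T=15/4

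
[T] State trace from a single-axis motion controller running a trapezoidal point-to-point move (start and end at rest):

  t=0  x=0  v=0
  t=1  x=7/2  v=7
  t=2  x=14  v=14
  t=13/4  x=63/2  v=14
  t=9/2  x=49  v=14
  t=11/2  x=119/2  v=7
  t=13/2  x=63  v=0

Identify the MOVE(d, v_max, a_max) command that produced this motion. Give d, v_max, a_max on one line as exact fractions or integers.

d=63 v_max=14 a_max=7

final state: t=13/2, x=63, v=0 → d = 63
a_max = (7−0)/(1−0) = 7
max v = 14 over t∈[2,9/2] → v_max = 14
check: 14·(2+5/2) = 63 ✓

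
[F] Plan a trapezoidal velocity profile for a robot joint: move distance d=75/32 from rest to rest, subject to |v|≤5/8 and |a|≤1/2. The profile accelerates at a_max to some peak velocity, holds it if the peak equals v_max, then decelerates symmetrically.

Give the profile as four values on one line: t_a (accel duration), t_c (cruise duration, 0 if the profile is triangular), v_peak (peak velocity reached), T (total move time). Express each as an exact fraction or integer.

v_max²/a_max = (5/8)²/(1/2) = 25/32
75/32 ≥ 25/32 ⇒ cruise phase
t_a = (5/8)/(1/2) = 5/4; v_peak = 5/8
d_cruise = 75/32 − 25/32 = 25/16; t_c = (25/16)/(5/8) = 5/2
T = 2·5/4 + 5/2 = 5

t_a=5/4 t_c=5/2 v_peak=5/8 T=5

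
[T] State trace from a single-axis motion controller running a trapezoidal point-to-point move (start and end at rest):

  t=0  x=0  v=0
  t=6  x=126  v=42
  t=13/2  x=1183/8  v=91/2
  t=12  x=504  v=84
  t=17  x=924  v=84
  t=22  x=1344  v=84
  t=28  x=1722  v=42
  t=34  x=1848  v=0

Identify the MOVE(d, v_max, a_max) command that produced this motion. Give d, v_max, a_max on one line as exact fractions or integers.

d=1848 v_max=84 a_max=7

final state: t=34, x=1848, v=0 → d = 1848
a_max = (42−0)/(6−0) = 7
max v = 84 over t∈[12,22] → v_max = 84
check: 84·(12+10) = 1848 ✓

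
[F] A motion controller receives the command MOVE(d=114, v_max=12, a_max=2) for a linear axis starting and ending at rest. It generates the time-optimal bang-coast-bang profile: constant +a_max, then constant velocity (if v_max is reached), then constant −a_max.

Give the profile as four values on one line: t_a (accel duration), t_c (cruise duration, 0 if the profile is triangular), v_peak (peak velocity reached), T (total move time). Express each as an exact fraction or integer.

(v_max)²/a_max = 12²/2 = 72
114 ≥ 72 → trapezoidal
t_a = 12/2 = 6; v_peak = 12
d_cruise = 114 − 72 = 42; t_c = 42/12 = 7/2
T = 2·6 + 7/2 = 31/2

t_a=6 t_c=7/2 v_peak=12 T=31/2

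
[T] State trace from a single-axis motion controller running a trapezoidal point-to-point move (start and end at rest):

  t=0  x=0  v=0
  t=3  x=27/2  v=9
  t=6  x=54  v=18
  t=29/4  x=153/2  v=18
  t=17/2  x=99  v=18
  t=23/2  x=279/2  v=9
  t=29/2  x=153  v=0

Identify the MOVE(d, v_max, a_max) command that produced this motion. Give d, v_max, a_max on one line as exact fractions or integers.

d=153 v_max=18 a_max=3

final state: t=29/2, x=153, v=0 → d = 153
a_max = (9−0)/(3−0) = 3
max v = 18 over t∈[6,17/2] → v_max = 18
check: 18·(6+5/2) = 153 ✓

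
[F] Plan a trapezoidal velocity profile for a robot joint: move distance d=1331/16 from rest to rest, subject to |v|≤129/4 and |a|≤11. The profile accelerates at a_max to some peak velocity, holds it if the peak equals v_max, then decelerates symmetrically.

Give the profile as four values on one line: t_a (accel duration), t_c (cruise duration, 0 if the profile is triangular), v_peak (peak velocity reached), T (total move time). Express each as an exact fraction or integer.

vₘ²/aₘ = (129/4)²/11 = 16641/176
1331/16 < 16641/176 so t_c = 0
v_peak = √(1331/16·11) = √(14641/16) = 121/4
t_a = (121/4)/11 = 11/4; t_c = 0
T = 2·11/4 = 11/2

t_a=11/4 t_c=0 v_peak=121/4 T=11/2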